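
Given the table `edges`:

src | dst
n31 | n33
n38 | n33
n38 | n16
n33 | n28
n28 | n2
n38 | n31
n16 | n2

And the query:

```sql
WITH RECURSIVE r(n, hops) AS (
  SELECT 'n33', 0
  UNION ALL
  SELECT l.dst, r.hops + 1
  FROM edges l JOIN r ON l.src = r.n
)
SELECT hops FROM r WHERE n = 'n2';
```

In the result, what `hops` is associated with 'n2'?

2

Base: (n33, hops=0).
Iteration 1: edges from {n33} -> (n28, hops=1).
Iteration 2: edges from {n28} -> (n2, hops=2).
Iteration 3: no outgoing edges from {n2}; recursion stops.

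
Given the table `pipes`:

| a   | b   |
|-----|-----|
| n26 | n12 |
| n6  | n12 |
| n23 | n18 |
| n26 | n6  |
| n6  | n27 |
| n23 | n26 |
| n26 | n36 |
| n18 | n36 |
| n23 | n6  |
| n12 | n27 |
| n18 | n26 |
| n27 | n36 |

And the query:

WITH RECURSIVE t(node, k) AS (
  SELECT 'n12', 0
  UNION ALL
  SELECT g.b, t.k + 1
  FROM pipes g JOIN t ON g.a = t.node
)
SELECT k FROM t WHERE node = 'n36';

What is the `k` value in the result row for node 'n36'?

Base: (n12, k=0).
Iteration 1: edges from {n12} -> (n27, k=1).
Iteration 2: edges from {n27} -> (n36, k=2).
Iteration 3: no outgoing edges from {n36}; recursion stops.

2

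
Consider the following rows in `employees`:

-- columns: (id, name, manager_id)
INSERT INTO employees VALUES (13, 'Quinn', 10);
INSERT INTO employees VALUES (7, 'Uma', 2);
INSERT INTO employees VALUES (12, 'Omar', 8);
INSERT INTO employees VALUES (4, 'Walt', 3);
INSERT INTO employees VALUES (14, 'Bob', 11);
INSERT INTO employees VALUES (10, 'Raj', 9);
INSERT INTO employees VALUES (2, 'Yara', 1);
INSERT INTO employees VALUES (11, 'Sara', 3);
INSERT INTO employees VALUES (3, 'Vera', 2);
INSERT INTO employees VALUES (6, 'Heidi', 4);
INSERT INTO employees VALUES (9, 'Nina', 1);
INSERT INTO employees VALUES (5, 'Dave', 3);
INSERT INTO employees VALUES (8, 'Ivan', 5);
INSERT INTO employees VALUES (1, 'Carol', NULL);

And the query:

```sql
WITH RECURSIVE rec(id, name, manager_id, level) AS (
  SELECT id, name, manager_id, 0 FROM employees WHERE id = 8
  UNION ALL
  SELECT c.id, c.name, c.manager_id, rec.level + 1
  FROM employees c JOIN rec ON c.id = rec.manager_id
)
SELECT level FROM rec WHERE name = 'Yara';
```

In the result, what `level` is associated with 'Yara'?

3

Base: id=8 (Ivan), manager_id=5, level 0.
Iteration 1: join on id=5 -> Dave (id 5, manager_id=3, level 1).
Iteration 2: join on id=3 -> Vera (id 3, manager_id=2, level 2).
Iteration 3: join on id=2 -> Yara (id 2, manager_id=1, level 3).
Iteration 4: join on id=1 -> Carol (id 1, manager_id=NULL, level 4).
Iteration 5: manager_id is NULL; no match; recursion stops.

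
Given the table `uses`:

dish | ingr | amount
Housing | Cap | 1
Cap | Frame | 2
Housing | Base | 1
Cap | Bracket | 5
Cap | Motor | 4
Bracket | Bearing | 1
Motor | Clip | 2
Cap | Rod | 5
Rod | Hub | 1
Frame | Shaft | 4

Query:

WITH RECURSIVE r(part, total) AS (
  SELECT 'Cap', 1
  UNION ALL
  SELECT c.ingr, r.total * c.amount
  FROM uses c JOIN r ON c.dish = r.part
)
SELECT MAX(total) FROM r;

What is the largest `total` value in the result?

8

Base: (Cap, total=1).
Iteration 1: components of {Cap} -> Bracket = 1*5 = 5, Frame = 1*2 = 2, Motor = 1*4 = 4, Rod = 1*5 = 5.
Iteration 2: components of {Bracket,Frame,Motor,Rod} -> Bearing = 5*1 = 5, Clip = 4*2 = 8, Hub = 5*1 = 5, Shaft = 2*4 = 8.
Iteration 3: no further components; recursion stops.
total values: 1, 2, 5, 4, 5, 8, 5, 8, 5; the maximum is 8.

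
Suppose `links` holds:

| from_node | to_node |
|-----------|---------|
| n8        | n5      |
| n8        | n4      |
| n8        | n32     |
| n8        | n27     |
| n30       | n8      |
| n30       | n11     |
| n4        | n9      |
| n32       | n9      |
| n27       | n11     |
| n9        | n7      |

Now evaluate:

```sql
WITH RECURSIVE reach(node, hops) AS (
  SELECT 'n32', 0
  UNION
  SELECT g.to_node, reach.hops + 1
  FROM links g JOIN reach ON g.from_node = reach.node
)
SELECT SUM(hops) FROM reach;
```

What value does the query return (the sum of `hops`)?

3

Base: (n32, hops=0).
Iteration 1: edges from {n32} -> (n9, hops=1).
Iteration 2: edges from {n9} -> (n7, hops=2).
Iteration 3: no outgoing edges from {n7}; recursion stops.
SUM(hops) = 0 + 1 + 2 = 3.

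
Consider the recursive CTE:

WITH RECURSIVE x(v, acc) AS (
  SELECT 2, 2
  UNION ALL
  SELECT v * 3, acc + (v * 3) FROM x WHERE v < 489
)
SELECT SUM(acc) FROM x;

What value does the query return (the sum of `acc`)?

3272

Base: v=2, acc=2.
Iteration 1: 2 < 489 holds -> v = 2 * 3 = 6, acc = 2 + 6 = 8.
Iteration 2: 6 < 489 holds -> v = 6 * 3 = 18, acc = 8 + 18 = 26.
Iteration 3: 18 < 489 holds -> v = 18 * 3 = 54, acc = 26 + 54 = 80.
Iteration 4: 54 < 489 holds -> v = 54 * 3 = 162, acc = 80 + 162 = 242.
Iteration 5: 162 < 489 holds -> v = 162 * 3 = 486, acc = 242 + 486 = 728.
Iteration 6: 486 < 489 holds -> v = 486 * 3 = 1458, acc = 728 + 1458 = 2186.
Iteration 7: 1458 < 489 fails; recursion stops.
SUM(acc) = 2 + 8 + 26 + 80 + 242 + 728 + 2186 = 3272.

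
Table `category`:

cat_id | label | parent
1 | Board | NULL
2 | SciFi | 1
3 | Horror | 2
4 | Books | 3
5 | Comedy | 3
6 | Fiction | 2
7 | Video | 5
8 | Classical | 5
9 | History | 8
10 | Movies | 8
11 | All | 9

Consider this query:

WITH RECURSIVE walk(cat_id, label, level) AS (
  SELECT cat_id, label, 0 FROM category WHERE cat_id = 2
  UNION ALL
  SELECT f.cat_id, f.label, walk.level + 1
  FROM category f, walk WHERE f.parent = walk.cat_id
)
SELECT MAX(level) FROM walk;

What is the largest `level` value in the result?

Base: cat_id=2 (SciFi) at level 0.
Iteration 1: rows with parent in {2} -> Horror (id 3, level 1), Fiction (id 6, level 1).
Iteration 2: rows with parent in {3,6} -> Books (id 4, level 2), Comedy (id 5, level 2).
Iteration 3: rows with parent in {4,5} -> Video (id 7, level 3), Classical (id 8, level 3).
Iteration 4: rows with parent in {7,8} -> History (id 9, level 4), Movies (id 10, level 4).
Iteration 5: rows with parent in {9,10} -> All (id 11, level 5).
Iteration 6: no rows with parent in {11}; recursion stops.
level values: 0, 1, 1, 2, 2, 3, 3, 4, 4, 5; the maximum is 5.

5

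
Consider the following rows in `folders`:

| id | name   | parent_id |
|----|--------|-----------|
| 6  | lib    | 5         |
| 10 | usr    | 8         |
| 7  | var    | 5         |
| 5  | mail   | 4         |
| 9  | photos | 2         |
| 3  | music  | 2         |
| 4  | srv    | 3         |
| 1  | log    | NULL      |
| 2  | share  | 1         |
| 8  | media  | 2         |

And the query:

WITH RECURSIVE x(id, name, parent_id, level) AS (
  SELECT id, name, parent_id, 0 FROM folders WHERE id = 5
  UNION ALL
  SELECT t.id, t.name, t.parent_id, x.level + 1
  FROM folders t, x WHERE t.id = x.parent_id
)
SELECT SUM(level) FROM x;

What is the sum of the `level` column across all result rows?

Base: id=5 (mail), parent_id=4, level 0.
Iteration 1: join on id=4 -> srv (id 4, parent_id=3, level 1).
Iteration 2: join on id=3 -> music (id 3, parent_id=2, level 2).
Iteration 3: join on id=2 -> share (id 2, parent_id=1, level 3).
Iteration 4: join on id=1 -> log (id 1, parent_id=NULL, level 4).
Iteration 5: parent_id is NULL; no match; recursion stops.
SUM(level) = 0 + 1 + 2 + 3 + 4 = 10.

10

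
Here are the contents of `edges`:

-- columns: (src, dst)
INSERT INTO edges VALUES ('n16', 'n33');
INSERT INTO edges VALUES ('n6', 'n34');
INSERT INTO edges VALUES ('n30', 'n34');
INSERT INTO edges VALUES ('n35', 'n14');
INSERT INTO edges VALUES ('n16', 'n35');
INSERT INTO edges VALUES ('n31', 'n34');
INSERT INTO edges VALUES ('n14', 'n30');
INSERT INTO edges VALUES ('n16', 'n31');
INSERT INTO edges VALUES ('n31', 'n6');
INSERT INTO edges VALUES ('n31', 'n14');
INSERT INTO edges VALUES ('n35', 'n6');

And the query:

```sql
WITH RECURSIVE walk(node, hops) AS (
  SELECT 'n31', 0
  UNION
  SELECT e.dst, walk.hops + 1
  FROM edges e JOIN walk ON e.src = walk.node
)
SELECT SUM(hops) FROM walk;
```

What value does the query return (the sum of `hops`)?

10

Base: (n31, hops=0).
Iteration 1: edges from {n31} -> (n14, hops=1), (n34, hops=1), (n6, hops=1).
Iteration 2: edges from {n14,n34,n6} -> (n30, hops=2), (n34, hops=2).
Iteration 3: edges from {n30,n34} -> (n34, hops=3).
Iteration 4: no outgoing edges from {n34}; recursion stops.
SUM(hops) = 0 + 1 + 1 + 1 + 2 + 2 + 3 = 10.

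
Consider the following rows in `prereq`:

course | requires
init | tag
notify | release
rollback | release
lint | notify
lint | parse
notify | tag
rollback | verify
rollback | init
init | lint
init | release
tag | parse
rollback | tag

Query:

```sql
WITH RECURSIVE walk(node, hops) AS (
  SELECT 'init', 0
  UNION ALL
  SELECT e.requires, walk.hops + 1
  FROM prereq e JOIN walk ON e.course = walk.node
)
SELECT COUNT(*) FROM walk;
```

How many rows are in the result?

Base: (init, hops=0).
Iteration 1: edges from {init} -> (lint, hops=1), (release, hops=1), (tag, hops=1).
Iteration 2: edges from {lint,release,tag} -> (notify, hops=2), (parse, hops=2) x2. [UNION ALL keeps all 3 new rows, including repeats]
Iteration 3: edges from {notify,parse} -> (release, hops=3), (tag, hops=3).
Iteration 4: edges from {release,tag} -> (parse, hops=4).
Iteration 5: no outgoing edges from {parse}; recursion stops.
Total rows emitted: 10.

10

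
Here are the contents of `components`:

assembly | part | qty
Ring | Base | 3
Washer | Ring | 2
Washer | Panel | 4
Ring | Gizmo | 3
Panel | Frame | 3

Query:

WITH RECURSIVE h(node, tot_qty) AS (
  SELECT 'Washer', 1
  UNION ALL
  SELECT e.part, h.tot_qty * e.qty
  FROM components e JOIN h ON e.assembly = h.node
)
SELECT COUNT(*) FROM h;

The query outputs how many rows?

Base: (Washer, tot_qty=1).
Iteration 1: components of {Washer} -> Panel = 1*4 = 4, Ring = 1*2 = 2.
Iteration 2: components of {Panel,Ring} -> Base = 2*3 = 6, Frame = 4*3 = 12, Gizmo = 2*3 = 6.
Iteration 3: no further components; recursion stops.
Total rows emitted: 6.

6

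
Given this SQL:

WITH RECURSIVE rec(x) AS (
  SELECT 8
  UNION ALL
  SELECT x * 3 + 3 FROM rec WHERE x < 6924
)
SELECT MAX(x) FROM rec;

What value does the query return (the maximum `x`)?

Base: x=8.
Iteration 1: 8 < 6924 holds -> x = 8 * 3 + 3 = 27.
Iteration 2: 27 < 6924 holds -> x = 27 * 3 + 3 = 84.
Iteration 3: 84 < 6924 holds -> x = 84 * 3 + 3 = 255.
Iteration 4: 255 < 6924 holds -> x = 255 * 3 + 3 = 768.
Iteration 5: 768 < 6924 holds -> x = 768 * 3 + 3 = 2307.
Iteration 6: 2307 < 6924 holds -> x = 2307 * 3 + 3 = 6924.
Iteration 7: 6924 < 6924 fails; recursion stops.
x values: 8, 27, 84, 255, 768, 2307, 6924; the maximum is 6924.

6924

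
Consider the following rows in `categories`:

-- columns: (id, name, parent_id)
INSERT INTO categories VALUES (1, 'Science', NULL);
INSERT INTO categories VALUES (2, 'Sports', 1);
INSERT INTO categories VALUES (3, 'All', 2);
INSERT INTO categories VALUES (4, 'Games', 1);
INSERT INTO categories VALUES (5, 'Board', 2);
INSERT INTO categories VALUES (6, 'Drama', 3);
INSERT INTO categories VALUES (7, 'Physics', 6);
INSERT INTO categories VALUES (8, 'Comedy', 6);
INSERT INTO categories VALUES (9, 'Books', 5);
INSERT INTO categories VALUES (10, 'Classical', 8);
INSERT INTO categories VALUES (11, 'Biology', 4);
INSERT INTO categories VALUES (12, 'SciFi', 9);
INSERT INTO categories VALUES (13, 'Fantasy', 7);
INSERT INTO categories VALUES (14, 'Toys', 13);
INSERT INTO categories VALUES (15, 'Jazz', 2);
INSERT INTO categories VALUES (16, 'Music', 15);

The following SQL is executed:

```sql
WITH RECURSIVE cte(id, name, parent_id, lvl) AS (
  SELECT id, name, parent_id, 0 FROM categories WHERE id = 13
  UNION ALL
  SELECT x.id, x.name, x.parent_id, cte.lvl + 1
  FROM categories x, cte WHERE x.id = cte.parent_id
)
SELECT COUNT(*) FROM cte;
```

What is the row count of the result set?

6

Base: id=13 (Fantasy), parent_id=7, lvl 0.
Iteration 1: join on id=7 -> Physics (id 7, parent_id=6, lvl 1).
Iteration 2: join on id=6 -> Drama (id 6, parent_id=3, lvl 2).
Iteration 3: join on id=3 -> All (id 3, parent_id=2, lvl 3).
Iteration 4: join on id=2 -> Sports (id 2, parent_id=1, lvl 4).
Iteration 5: join on id=1 -> Science (id 1, parent_id=NULL, lvl 5).
Iteration 6: parent_id is NULL; no match; recursion stops.
Total rows emitted: 6.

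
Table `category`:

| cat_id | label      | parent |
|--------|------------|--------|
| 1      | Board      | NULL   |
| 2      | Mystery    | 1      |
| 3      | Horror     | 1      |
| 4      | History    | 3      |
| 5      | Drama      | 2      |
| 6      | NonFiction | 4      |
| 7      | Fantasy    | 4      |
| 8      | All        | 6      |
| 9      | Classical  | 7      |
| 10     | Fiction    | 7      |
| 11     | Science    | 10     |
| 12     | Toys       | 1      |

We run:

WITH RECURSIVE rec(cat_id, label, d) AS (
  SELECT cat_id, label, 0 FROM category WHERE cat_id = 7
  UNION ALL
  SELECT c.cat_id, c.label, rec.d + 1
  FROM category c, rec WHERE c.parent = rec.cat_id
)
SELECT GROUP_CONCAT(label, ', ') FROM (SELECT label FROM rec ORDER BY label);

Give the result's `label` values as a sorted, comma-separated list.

Base: cat_id=7 (Fantasy) at d 0.
Iteration 1: rows with parent in {7} -> Classical (id 9, d 1), Fiction (id 10, d 1).
Iteration 2: rows with parent in {9,10} -> Science (id 11, d 2).
Iteration 3: no rows with parent in {11}; recursion stops.

Classical, Fantasy, Fiction, Science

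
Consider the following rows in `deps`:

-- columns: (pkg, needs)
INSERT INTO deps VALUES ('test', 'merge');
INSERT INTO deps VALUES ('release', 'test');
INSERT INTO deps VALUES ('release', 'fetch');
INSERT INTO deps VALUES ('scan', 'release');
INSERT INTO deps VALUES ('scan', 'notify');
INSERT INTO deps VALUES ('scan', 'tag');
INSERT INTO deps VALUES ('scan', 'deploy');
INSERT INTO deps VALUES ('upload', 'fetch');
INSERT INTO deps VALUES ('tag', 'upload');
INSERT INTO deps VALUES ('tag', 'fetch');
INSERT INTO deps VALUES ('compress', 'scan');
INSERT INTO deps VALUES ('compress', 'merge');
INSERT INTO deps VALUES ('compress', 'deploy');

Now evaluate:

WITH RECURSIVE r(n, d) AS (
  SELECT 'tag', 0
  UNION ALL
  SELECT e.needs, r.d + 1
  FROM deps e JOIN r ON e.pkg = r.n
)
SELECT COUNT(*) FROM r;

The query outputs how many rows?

Base: (tag, d=0).
Iteration 1: edges from {tag} -> (fetch, d=1), (upload, d=1).
Iteration 2: edges from {fetch,upload} -> (fetch, d=2).
Iteration 3: no outgoing edges from {fetch}; recursion stops.
Total rows emitted: 4.

4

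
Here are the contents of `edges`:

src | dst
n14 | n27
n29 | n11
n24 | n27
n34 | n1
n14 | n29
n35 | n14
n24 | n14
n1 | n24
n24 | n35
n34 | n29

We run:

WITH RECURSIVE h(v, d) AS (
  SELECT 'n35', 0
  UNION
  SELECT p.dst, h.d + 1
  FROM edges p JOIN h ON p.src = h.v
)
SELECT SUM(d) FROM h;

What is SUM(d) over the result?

8

Base: (n35, d=0).
Iteration 1: edges from {n35} -> (n14, d=1).
Iteration 2: edges from {n14} -> (n27, d=2), (n29, d=2).
Iteration 3: edges from {n27,n29} -> (n11, d=3).
Iteration 4: no outgoing edges from {n11}; recursion stops.
SUM(d) = 0 + 1 + 2 + 2 + 3 = 8.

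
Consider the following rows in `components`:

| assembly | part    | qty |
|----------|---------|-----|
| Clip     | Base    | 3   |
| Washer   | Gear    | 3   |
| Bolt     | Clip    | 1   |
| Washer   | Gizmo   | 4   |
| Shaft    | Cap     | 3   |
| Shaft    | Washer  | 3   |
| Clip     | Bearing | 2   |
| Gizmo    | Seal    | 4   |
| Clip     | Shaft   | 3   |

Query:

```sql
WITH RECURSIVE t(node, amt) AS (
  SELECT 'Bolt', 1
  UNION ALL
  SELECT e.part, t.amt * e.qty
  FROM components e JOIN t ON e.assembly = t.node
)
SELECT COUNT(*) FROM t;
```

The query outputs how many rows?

10

Base: (Bolt, amt=1).
Iteration 1: components of {Bolt} -> Clip = 1*1 = 1.
Iteration 2: components of {Clip} -> Base = 1*3 = 3, Bearing = 1*2 = 2, Shaft = 1*3 = 3.
Iteration 3: components of {Base,Bearing,Shaft} -> Cap = 3*3 = 9, Washer = 3*3 = 9.
Iteration 4: components of {Cap,Washer} -> Gear = 9*3 = 27, Gizmo = 9*4 = 36.
Iteration 5: components of {Gear,Gizmo} -> Seal = 36*4 = 144.
Iteration 6: no further components; recursion stops.
Total rows emitted: 10.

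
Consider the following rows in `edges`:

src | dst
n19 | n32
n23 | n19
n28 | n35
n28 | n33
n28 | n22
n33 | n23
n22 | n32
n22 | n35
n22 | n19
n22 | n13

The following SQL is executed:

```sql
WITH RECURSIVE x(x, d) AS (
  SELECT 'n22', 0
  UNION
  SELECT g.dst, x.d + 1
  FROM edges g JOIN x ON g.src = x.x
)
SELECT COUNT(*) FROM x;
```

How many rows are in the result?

6

Base: (n22, d=0).
Iteration 1: edges from {n22} -> (n13, d=1), (n19, d=1), (n32, d=1), (n35, d=1).
Iteration 2: edges from {n13,n19,n32,n35} -> (n32, d=2).
Iteration 3: no outgoing edges from {n32}; recursion stops.
Total rows emitted: 6.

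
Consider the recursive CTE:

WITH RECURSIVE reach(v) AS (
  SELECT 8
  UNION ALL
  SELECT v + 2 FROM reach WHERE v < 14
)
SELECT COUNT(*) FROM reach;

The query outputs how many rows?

Base: v=8.
Iteration 1: 8 < 14 holds -> v = 8 + 2 = 10.
Iteration 2: 10 < 14 holds -> v = 10 + 2 = 12.
Iteration 3: 12 < 14 holds -> v = 12 + 2 = 14.
Iteration 4: 14 < 14 fails; recursion stops.
Total rows emitted: 4.

4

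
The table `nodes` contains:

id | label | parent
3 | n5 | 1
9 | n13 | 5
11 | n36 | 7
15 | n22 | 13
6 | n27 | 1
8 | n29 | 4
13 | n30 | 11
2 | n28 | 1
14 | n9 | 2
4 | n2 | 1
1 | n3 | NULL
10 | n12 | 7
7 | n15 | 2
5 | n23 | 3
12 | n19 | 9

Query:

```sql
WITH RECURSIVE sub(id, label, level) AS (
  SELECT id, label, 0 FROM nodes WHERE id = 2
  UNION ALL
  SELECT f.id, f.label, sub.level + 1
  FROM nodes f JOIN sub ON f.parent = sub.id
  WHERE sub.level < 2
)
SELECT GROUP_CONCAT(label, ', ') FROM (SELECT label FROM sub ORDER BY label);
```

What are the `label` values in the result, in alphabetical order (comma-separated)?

n12, n15, n28, n36, n9

Base: id=2 (n28) at level 0.
Iteration 1: rows with parent in {2} -> n15 (id 7, level 1), n9 (id 14, level 1).
Iteration 2: rows with parent in {7,14} -> n12 (id 10, level 2), n36 (id 11, level 2).
Iteration 3: level < 2 fails for all current rows; recursion stops.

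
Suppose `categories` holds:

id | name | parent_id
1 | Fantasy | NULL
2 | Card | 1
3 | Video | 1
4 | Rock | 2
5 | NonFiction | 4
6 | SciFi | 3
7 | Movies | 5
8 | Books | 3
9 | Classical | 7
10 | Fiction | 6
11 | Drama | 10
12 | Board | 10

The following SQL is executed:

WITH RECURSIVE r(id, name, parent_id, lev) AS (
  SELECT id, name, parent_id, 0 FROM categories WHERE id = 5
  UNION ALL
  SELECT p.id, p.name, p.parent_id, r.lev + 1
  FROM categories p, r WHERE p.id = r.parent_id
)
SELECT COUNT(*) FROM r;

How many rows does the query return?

4

Base: id=5 (NonFiction), parent_id=4, lev 0.
Iteration 1: join on id=4 -> Rock (id 4, parent_id=2, lev 1).
Iteration 2: join on id=2 -> Card (id 2, parent_id=1, lev 2).
Iteration 3: join on id=1 -> Fantasy (id 1, parent_id=NULL, lev 3).
Iteration 4: parent_id is NULL; no match; recursion stops.
Total rows emitted: 4.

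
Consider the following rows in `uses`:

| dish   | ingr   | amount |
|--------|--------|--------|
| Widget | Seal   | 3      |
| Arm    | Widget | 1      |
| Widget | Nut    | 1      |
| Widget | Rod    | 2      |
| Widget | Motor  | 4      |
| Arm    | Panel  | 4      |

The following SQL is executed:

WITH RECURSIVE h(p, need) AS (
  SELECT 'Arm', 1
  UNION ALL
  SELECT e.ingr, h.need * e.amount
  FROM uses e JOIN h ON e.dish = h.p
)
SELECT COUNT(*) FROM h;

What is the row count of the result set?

7

Base: (Arm, need=1).
Iteration 1: components of {Arm} -> Panel = 1*4 = 4, Widget = 1*1 = 1.
Iteration 2: components of {Panel,Widget} -> Motor = 1*4 = 4, Nut = 1*1 = 1, Rod = 1*2 = 2, Seal = 1*3 = 3.
Iteration 3: no further components; recursion stops.
Total rows emitted: 7.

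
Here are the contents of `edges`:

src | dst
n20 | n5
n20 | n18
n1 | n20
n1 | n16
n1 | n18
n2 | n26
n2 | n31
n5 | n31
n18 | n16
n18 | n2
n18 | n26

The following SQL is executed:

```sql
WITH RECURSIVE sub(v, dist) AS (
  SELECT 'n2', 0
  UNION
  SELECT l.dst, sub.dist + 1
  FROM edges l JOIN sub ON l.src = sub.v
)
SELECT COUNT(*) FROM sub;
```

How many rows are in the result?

Base: (n2, dist=0).
Iteration 1: edges from {n2} -> (n26, dist=1), (n31, dist=1).
Iteration 2: no outgoing edges from {n26,n31}; recursion stops.
Total rows emitted: 3.

3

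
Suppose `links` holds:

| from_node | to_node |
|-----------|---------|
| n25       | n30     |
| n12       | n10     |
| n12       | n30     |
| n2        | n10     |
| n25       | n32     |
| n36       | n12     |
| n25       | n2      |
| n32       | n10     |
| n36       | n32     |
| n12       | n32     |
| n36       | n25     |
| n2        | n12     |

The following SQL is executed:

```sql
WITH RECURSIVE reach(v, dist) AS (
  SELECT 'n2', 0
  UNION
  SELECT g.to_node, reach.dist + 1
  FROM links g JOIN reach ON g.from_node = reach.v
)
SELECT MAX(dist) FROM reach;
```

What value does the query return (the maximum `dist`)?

Base: (n2, dist=0).
Iteration 1: edges from {n2} -> (n10, dist=1), (n12, dist=1).
Iteration 2: edges from {n10,n12} -> (n10, dist=2), (n30, dist=2), (n32, dist=2).
Iteration 3: edges from {n10,n30,n32} -> (n10, dist=3).
Iteration 4: no outgoing edges from {n10}; recursion stops.
dist values: 0, 1, 1, 2, 2, 2, 3; the maximum is 3.

3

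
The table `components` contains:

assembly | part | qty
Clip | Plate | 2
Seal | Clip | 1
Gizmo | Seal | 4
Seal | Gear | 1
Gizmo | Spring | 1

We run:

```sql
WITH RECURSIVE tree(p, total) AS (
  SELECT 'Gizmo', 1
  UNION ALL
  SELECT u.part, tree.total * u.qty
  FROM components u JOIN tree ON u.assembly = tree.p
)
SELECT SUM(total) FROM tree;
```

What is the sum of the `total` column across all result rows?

Base: (Gizmo, total=1).
Iteration 1: components of {Gizmo} -> Seal = 1*4 = 4, Spring = 1*1 = 1.
Iteration 2: components of {Seal,Spring} -> Clip = 4*1 = 4, Gear = 4*1 = 4.
Iteration 3: components of {Clip,Gear} -> Plate = 4*2 = 8.
Iteration 4: no further components; recursion stops.
SUM(total) = 1 + 4 + 1 + 4 + 4 + 8 = 22.

22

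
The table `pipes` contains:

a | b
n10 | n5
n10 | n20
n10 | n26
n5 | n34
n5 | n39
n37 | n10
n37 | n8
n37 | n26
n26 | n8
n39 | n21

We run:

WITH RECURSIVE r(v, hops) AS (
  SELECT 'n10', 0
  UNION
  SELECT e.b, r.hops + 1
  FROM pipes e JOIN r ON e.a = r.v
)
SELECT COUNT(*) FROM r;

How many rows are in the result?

8

Base: (n10, hops=0).
Iteration 1: edges from {n10} -> (n20, hops=1), (n26, hops=1), (n5, hops=1).
Iteration 2: edges from {n20,n26,n5} -> (n34, hops=2), (n39, hops=2), (n8, hops=2).
Iteration 3: edges from {n34,n39,n8} -> (n21, hops=3).
Iteration 4: no outgoing edges from {n21}; recursion stops.
Total rows emitted: 8.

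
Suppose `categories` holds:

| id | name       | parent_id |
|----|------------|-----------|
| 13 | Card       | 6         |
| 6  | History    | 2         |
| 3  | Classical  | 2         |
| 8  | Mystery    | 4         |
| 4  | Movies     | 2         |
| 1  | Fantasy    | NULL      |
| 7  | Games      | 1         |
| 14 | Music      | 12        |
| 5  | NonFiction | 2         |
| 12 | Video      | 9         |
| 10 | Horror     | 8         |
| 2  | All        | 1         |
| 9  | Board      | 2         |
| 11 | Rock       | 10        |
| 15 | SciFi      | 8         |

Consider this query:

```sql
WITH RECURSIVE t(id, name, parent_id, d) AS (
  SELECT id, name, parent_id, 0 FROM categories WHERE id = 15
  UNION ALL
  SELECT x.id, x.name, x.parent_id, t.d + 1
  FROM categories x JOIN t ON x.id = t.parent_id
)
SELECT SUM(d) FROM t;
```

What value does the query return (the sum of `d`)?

10

Base: id=15 (SciFi), parent_id=8, d 0.
Iteration 1: join on id=8 -> Mystery (id 8, parent_id=4, d 1).
Iteration 2: join on id=4 -> Movies (id 4, parent_id=2, d 2).
Iteration 3: join on id=2 -> All (id 2, parent_id=1, d 3).
Iteration 4: join on id=1 -> Fantasy (id 1, parent_id=NULL, d 4).
Iteration 5: parent_id is NULL; no match; recursion stops.
SUM(d) = 0 + 1 + 2 + 3 + 4 = 10.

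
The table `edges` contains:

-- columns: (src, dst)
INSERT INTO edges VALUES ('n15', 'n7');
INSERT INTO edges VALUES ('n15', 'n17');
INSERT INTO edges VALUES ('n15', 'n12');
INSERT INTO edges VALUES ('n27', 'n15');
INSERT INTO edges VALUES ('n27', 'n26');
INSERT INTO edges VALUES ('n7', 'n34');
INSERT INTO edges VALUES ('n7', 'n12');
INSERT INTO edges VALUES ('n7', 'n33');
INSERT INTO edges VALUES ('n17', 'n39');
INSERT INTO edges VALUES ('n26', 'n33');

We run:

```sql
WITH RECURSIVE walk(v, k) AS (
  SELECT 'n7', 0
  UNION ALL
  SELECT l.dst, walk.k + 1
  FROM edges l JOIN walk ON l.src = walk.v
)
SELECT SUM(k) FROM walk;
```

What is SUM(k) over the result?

Base: (n7, k=0).
Iteration 1: edges from {n7} -> (n12, k=1), (n33, k=1), (n34, k=1).
Iteration 2: no outgoing edges from {n12,n33,n34}; recursion stops.
SUM(k) = 0 + 1 + 1 + 1 = 3.

3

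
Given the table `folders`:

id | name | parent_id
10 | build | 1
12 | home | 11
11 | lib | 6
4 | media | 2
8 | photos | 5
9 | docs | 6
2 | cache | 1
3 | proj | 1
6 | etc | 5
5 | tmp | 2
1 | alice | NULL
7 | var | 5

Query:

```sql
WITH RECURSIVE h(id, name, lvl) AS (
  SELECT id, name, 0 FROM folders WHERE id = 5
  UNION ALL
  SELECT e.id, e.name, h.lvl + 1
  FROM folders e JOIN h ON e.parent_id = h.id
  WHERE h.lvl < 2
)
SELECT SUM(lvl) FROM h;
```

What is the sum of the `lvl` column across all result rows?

7

Base: id=5 (tmp) at lvl 0.
Iteration 1: rows with parent_id in {5} -> etc (id 6, lvl 1), var (id 7, lvl 1), photos (id 8, lvl 1).
Iteration 2: rows with parent_id in {6,7,8} -> docs (id 9, lvl 2), lib (id 11, lvl 2).
Iteration 3: lvl < 2 fails for all current rows; recursion stops.
SUM(lvl) = 0 + 1 + 1 + 1 + 2 + 2 = 7.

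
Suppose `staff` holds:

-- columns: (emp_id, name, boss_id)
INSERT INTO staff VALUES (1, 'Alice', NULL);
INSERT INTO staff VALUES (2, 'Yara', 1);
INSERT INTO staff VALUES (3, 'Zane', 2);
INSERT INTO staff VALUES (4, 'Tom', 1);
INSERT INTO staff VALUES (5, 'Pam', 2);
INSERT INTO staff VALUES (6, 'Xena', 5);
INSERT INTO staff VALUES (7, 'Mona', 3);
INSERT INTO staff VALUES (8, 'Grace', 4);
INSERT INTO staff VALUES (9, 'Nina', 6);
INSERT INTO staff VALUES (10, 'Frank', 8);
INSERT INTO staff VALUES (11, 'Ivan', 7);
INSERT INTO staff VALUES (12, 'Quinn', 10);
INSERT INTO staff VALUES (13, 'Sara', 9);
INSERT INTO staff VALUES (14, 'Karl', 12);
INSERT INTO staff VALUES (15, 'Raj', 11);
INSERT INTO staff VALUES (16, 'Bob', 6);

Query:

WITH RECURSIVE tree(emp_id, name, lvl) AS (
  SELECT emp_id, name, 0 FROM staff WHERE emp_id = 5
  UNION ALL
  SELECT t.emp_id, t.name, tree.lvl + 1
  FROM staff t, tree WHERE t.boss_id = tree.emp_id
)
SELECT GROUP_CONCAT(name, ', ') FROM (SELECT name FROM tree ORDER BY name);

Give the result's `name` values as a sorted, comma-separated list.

Bob, Nina, Pam, Sara, Xena

Base: emp_id=5 (Pam) at lvl 0.
Iteration 1: rows with boss_id in {5} -> Xena (id 6, lvl 1).
Iteration 2: rows with boss_id in {6} -> Nina (id 9, lvl 2), Bob (id 16, lvl 2).
Iteration 3: rows with boss_id in {9,16} -> Sara (id 13, lvl 3).
Iteration 4: no rows with boss_id in {13}; recursion stops.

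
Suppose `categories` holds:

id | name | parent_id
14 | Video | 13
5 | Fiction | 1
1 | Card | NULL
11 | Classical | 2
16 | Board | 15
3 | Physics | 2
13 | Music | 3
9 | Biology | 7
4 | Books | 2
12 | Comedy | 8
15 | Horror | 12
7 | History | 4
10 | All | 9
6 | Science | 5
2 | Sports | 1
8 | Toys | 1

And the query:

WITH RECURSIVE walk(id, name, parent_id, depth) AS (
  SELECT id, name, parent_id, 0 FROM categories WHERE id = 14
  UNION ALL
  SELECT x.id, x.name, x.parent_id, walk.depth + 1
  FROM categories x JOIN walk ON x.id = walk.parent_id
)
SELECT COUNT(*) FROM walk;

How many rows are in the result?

5

Base: id=14 (Video), parent_id=13, depth 0.
Iteration 1: join on id=13 -> Music (id 13, parent_id=3, depth 1).
Iteration 2: join on id=3 -> Physics (id 3, parent_id=2, depth 2).
Iteration 3: join on id=2 -> Sports (id 2, parent_id=1, depth 3).
Iteration 4: join on id=1 -> Card (id 1, parent_id=NULL, depth 4).
Iteration 5: parent_id is NULL; no match; recursion stops.
Total rows emitted: 5.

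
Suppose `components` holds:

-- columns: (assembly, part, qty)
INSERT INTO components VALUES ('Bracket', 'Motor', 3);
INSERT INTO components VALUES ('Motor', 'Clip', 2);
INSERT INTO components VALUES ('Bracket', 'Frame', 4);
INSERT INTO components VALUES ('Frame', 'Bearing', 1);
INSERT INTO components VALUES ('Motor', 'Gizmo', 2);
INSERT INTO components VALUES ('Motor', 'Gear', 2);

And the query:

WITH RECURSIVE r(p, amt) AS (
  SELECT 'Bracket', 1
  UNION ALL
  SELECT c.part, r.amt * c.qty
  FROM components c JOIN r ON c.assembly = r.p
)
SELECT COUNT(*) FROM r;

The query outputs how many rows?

7

Base: (Bracket, amt=1).
Iteration 1: components of {Bracket} -> Frame = 1*4 = 4, Motor = 1*3 = 3.
Iteration 2: components of {Frame,Motor} -> Bearing = 4*1 = 4, Clip = 3*2 = 6, Gear = 3*2 = 6, Gizmo = 3*2 = 6.
Iteration 3: no further components; recursion stops.
Total rows emitted: 7.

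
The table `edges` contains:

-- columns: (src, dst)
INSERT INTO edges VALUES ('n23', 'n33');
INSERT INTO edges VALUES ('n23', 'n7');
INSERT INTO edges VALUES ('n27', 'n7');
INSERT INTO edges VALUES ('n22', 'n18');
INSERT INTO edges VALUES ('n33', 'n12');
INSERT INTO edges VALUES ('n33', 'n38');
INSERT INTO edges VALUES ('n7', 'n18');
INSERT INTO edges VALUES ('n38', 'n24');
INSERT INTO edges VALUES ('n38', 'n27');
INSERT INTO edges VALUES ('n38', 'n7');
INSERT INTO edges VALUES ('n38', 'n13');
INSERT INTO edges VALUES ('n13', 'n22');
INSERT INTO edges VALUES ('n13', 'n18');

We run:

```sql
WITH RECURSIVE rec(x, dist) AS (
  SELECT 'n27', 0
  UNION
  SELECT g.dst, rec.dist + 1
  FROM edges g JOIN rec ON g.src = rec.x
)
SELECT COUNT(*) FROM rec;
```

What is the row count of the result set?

3

Base: (n27, dist=0).
Iteration 1: edges from {n27} -> (n7, dist=1).
Iteration 2: edges from {n7} -> (n18, dist=2).
Iteration 3: no outgoing edges from {n18}; recursion stops.
Total rows emitted: 3.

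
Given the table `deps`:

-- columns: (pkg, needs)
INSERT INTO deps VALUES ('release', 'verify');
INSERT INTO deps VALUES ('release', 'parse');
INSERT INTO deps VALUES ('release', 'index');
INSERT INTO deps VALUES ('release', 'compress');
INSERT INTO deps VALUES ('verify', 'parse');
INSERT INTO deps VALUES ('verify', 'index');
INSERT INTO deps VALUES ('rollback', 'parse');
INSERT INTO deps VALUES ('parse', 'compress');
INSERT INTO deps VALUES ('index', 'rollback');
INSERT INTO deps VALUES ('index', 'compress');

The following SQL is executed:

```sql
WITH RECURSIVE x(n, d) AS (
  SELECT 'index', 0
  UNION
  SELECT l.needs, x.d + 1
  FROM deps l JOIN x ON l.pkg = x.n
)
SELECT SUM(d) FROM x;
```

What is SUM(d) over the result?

7

Base: (index, d=0).
Iteration 1: edges from {index} -> (compress, d=1), (rollback, d=1).
Iteration 2: edges from {compress,rollback} -> (parse, d=2).
Iteration 3: edges from {parse} -> (compress, d=3).
Iteration 4: no outgoing edges from {compress}; recursion stops.
SUM(d) = 0 + 1 + 1 + 2 + 3 = 7.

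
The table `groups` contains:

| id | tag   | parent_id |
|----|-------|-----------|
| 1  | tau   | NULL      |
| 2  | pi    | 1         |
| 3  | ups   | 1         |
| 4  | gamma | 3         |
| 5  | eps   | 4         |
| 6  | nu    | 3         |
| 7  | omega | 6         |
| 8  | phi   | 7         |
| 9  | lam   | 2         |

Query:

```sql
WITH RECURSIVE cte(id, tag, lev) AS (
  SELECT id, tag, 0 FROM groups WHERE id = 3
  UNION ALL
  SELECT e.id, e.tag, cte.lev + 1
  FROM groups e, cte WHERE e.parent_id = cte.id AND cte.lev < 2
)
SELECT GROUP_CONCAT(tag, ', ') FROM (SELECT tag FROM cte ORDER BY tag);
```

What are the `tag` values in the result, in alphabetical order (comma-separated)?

eps, gamma, nu, omega, ups

Base: id=3 (ups) at lev 0.
Iteration 1: rows with parent_id in {3} -> gamma (id 4, lev 1), nu (id 6, lev 1).
Iteration 2: rows with parent_id in {4,6} -> eps (id 5, lev 2), omega (id 7, lev 2).
Iteration 3: lev < 2 fails for all current rows; recursion stops.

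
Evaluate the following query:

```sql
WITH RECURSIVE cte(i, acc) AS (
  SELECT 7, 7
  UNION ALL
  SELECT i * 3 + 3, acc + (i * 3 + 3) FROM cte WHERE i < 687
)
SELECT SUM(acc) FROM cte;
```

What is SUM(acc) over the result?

1499

Base: i=7, acc=7.
Iteration 1: 7 < 687 holds -> i = 7 * 3 + 3 = 24, acc = 7 + 24 = 31.
Iteration 2: 24 < 687 holds -> i = 24 * 3 + 3 = 75, acc = 31 + 75 = 106.
Iteration 3: 75 < 687 holds -> i = 75 * 3 + 3 = 228, acc = 106 + 228 = 334.
Iteration 4: 228 < 687 holds -> i = 228 * 3 + 3 = 687, acc = 334 + 687 = 1021.
Iteration 5: 687 < 687 fails; recursion stops.
SUM(acc) = 7 + 31 + 106 + 334 + 1021 = 1499.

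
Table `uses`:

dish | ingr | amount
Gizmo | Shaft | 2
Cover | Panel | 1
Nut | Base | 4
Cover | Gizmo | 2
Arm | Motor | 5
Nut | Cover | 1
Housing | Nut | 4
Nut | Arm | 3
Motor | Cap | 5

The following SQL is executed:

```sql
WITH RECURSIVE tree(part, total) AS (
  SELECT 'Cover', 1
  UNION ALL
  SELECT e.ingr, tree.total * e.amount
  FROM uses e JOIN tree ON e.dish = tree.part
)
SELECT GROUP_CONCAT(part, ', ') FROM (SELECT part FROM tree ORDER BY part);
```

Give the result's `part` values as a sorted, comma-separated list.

Base: (Cover, total=1).
Iteration 1: components of {Cover} -> Gizmo = 1*2 = 2, Panel = 1*1 = 1.
Iteration 2: components of {Gizmo,Panel} -> Shaft = 2*2 = 4.
Iteration 3: no further components; recursion stops.

Cover, Gizmo, Panel, Shaft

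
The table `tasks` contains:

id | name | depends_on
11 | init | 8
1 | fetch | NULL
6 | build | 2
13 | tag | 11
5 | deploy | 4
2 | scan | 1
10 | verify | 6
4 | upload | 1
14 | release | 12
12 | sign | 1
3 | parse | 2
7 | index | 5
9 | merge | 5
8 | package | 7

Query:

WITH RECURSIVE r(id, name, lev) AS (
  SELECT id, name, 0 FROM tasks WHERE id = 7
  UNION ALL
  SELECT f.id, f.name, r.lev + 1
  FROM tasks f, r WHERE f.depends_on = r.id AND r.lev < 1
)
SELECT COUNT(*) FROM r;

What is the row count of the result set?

Base: id=7 (index) at lev 0.
Iteration 1: rows with depends_on in {7} -> package (id 8, lev 1).
Iteration 2: lev < 1 fails for all current rows; recursion stops.
Total rows emitted: 2.

2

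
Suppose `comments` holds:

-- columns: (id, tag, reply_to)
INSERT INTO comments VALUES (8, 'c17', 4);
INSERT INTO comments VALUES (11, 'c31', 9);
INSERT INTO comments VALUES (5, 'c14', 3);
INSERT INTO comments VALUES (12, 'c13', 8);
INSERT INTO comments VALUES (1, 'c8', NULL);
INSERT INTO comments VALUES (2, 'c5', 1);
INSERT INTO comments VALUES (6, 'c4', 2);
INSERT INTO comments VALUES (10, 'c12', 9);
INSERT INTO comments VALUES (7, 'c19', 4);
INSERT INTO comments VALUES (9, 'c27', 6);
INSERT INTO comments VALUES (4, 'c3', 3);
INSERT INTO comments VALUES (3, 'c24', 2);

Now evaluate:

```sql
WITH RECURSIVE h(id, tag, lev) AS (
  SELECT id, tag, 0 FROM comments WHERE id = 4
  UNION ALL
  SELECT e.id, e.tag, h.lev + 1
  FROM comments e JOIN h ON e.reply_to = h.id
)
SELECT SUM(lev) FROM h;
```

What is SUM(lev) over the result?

4

Base: id=4 (c3) at lev 0.
Iteration 1: rows with reply_to in {4} -> c19 (id 7, lev 1), c17 (id 8, lev 1).
Iteration 2: rows with reply_to in {7,8} -> c13 (id 12, lev 2).
Iteration 3: no rows with reply_to in {12}; recursion stops.
SUM(lev) = 0 + 1 + 1 + 2 = 4.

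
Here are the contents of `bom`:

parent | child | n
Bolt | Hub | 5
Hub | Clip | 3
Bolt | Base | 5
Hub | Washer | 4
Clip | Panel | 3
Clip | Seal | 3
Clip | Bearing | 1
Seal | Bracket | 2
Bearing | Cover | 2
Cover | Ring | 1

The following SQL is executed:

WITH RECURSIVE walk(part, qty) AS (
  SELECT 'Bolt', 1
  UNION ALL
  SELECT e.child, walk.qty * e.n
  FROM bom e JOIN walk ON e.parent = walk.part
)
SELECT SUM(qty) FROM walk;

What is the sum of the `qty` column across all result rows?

301

Base: (Bolt, qty=1).
Iteration 1: components of {Bolt} -> Base = 1*5 = 5, Hub = 1*5 = 5.
Iteration 2: components of {Base,Hub} -> Clip = 5*3 = 15, Washer = 5*4 = 20.
Iteration 3: components of {Clip,Washer} -> Bearing = 15*1 = 15, Panel = 15*3 = 45, Seal = 15*3 = 45.
Iteration 4: components of {Bearing,Panel,Seal} -> Bracket = 45*2 = 90, Cover = 15*2 = 30.
Iteration 5: components of {Bracket,Cover} -> Ring = 30*1 = 30.
Iteration 6: no further components; recursion stops.
SUM(qty) = 1 + 5 + 5 + 15 + 20 + 45 + 45 + 15 + 90 + 30 + 30 = 301.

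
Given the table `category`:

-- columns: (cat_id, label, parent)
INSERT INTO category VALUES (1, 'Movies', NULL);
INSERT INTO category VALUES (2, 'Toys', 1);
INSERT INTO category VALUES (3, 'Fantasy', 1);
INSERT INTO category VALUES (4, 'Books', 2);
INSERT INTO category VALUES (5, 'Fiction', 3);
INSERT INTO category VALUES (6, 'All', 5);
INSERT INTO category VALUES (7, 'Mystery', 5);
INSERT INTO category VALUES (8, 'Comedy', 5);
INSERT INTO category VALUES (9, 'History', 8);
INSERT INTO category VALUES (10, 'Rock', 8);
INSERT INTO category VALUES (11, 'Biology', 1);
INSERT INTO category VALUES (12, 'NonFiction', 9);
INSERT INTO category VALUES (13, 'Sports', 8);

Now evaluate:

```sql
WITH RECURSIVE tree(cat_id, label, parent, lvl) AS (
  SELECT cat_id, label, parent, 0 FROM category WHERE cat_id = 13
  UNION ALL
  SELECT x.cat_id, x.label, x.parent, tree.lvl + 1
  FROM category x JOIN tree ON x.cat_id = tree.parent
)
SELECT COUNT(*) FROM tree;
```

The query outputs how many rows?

5

Base: cat_id=13 (Sports), parent=8, lvl 0.
Iteration 1: join on cat_id=8 -> Comedy (id 8, parent=5, lvl 1).
Iteration 2: join on cat_id=5 -> Fiction (id 5, parent=3, lvl 2).
Iteration 3: join on cat_id=3 -> Fantasy (id 3, parent=1, lvl 3).
Iteration 4: join on cat_id=1 -> Movies (id 1, parent=NULL, lvl 4).
Iteration 5: parent is NULL; no match; recursion stops.
Total rows emitted: 5.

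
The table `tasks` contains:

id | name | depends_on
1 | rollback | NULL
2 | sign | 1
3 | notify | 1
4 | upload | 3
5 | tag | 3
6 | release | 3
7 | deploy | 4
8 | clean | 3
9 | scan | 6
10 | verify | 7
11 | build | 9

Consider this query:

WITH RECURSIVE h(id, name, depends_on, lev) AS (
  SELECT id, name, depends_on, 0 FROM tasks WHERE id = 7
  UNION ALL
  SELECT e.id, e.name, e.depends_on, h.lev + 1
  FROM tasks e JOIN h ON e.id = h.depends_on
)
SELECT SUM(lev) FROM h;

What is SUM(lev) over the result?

6

Base: id=7 (deploy), depends_on=4, lev 0.
Iteration 1: join on id=4 -> upload (id 4, depends_on=3, lev 1).
Iteration 2: join on id=3 -> notify (id 3, depends_on=1, lev 2).
Iteration 3: join on id=1 -> rollback (id 1, depends_on=NULL, lev 3).
Iteration 4: depends_on is NULL; no match; recursion stops.
SUM(lev) = 0 + 1 + 2 + 3 = 6.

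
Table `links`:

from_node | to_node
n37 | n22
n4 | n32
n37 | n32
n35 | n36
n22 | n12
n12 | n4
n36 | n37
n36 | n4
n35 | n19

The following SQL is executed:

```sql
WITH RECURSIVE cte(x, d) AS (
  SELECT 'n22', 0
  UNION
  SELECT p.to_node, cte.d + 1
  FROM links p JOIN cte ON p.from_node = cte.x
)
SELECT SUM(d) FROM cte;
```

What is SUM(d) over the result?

Base: (n22, d=0).
Iteration 1: edges from {n22} -> (n12, d=1).
Iteration 2: edges from {n12} -> (n4, d=2).
Iteration 3: edges from {n4} -> (n32, d=3).
Iteration 4: no outgoing edges from {n32}; recursion stops.
SUM(d) = 0 + 1 + 2 + 3 = 6.

6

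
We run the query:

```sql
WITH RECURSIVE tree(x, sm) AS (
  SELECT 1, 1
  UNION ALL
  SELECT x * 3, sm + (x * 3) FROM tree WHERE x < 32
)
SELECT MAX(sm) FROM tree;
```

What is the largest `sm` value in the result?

Base: x=1, sm=1.
Iteration 1: 1 < 32 holds -> x = 1 * 3 = 3, sm = 1 + 3 = 4.
Iteration 2: 3 < 32 holds -> x = 3 * 3 = 9, sm = 4 + 9 = 13.
Iteration 3: 9 < 32 holds -> x = 9 * 3 = 27, sm = 13 + 27 = 40.
Iteration 4: 27 < 32 holds -> x = 27 * 3 = 81, sm = 40 + 81 = 121.
Iteration 5: 81 < 32 fails; recursion stops.
sm values: 1, 4, 13, 40, 121; the maximum is 121.

121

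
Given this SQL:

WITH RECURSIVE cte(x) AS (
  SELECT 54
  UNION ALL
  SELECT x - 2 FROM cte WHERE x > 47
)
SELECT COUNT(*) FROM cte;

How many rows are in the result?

5

Base: x=54.
Iteration 1: 54 > 47 holds -> x = 54 - 2 = 52.
Iteration 2: 52 > 47 holds -> x = 52 - 2 = 50.
Iteration 3: 50 > 47 holds -> x = 50 - 2 = 48.
Iteration 4: 48 > 47 holds -> x = 48 - 2 = 46.
Iteration 5: 46 > 47 fails; recursion stops.
Total rows emitted: 5.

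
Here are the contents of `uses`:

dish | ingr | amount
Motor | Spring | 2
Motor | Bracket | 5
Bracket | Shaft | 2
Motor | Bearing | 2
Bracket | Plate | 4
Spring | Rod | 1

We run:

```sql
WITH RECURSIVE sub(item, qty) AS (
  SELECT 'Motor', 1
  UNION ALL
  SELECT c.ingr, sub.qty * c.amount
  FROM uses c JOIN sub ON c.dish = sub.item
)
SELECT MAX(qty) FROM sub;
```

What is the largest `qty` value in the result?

20

Base: (Motor, qty=1).
Iteration 1: components of {Motor} -> Bearing = 1*2 = 2, Bracket = 1*5 = 5, Spring = 1*2 = 2.
Iteration 2: components of {Bearing,Bracket,Spring} -> Plate = 5*4 = 20, Rod = 2*1 = 2, Shaft = 5*2 = 10.
Iteration 3: no further components; recursion stops.
qty values: 1, 2, 5, 2, 2, 10, 20; the maximum is 20.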